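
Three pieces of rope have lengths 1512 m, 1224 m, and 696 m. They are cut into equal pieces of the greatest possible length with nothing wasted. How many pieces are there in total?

Piece length = gcd(1512, 1224, 696).
1512 = 2^3 × 3^3 × 7
1224 = 2^3 × 3^2 × 17
696 = 2^3 × 3 × 29
gcd(1512, 1224, 696) = 2^3 × 3 = 24.
Total pieces = 1512/24 + 1224/24 + 696/24 = 63 + 51 + 29 = 143.

143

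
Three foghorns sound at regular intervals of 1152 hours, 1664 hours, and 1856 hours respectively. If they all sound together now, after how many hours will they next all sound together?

We need the least common multiple of the intervals.
1152 = 2^7 × 3^2
1664 = 2^7 × 13
1856 = 2^6 × 29
LCM(1152, 1664, 1856) = 2^7 × 3^2 × 13 × 29 = 434304.

434304 hours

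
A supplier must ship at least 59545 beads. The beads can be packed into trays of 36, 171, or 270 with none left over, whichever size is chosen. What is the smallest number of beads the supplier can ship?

61560

The number of beads must be a common multiple of 36, 171, and 270, so a multiple of their LCM.
36 = 2^2 × 3^2
171 = 3^2 × 19
270 = 2 × 3^3 × 5
LCM(36, 171, 270) = 2^2 × 3^3 × 5 × 19 = 10260.
Smallest multiple of 10260 that is ≥ 59545: ⌈59545/10260⌉ × 10260 = 6 × 10260 = 61560.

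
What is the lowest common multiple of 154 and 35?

770

154 = 2 × 7 × 11
35 = 5 × 7
LCM(154, 35) = 2 × 5 × 7 × 11 = 770.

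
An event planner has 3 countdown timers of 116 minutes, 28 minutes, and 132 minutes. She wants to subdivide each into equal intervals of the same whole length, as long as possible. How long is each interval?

4 minutes

The interval must divide each timer length; the longest such is the gcd.
116 = 2^2 × 29
28 = 2^2 × 7
132 = 2^2 × 3 × 11
gcd(116, 28, 132) = 2^2 = 4.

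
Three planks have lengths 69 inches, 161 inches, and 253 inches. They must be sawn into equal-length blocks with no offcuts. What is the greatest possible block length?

This is the greatest common divisor of 69, 161, and 253.
69 = 3 × 23
161 = 7 × 23
253 = 11 × 23
gcd(69, 161, 253) = 23.

23 inches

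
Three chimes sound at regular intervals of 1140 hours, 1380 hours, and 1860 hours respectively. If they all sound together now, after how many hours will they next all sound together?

812820 hours

They coincide at every common multiple of the periods; the first is the LCM.
1140 = 2^2 × 3 × 5 × 19
1380 = 2^2 × 3 × 5 × 23
1860 = 2^2 × 3 × 5 × 31
LCM(1140, 1380, 1860) = 2^2 × 3 × 5 × 19 × 23 × 31 = 812820.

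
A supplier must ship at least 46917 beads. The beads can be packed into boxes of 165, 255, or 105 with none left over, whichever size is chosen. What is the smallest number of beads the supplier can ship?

The number of beads must be a common multiple of 165, 255, and 105, so a multiple of their LCM.
165 = 3 × 5 × 11
255 = 3 × 5 × 17
105 = 3 × 5 × 7
LCM(165, 255, 105) = 3 × 5 × 7 × 11 × 17 = 19635.
Smallest multiple of 19635 that is ≥ 46917: ⌈46917/19635⌉ × 19635 = 3 × 19635 = 58905.

58905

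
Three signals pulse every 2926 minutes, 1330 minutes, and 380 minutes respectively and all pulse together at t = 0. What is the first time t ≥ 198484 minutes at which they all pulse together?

Joint pulses occur at multiples of LCM(2926, 1330, 380).
2926 = 2 × 7 × 11 × 19
1330 = 2 × 5 × 7 × 19
380 = 2^2 × 5 × 19
LCM(2926, 1330, 380) = 2^2 × 5 × 7 × 11 × 19 = 29260.
Smallest multiple of 29260 that is ≥ 198484: ⌈198484/29260⌉ × 29260 = 7 × 29260 = 204820.

204820 minutes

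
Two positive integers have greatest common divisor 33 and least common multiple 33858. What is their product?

For any two positive integers, gcd × lcm = product = 33 × 33858 = 1117314.

1117314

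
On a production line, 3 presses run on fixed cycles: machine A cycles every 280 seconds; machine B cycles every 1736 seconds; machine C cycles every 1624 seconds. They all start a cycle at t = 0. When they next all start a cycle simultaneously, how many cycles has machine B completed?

145 cycles

They are all back at their starting positions together after one LCM of the periods.
280 = 2^3 × 5 × 7
1736 = 2^3 × 7 × 31
1624 = 2^3 × 7 × 29
LCM(280, 1736, 1624) = 2^3 × 5 × 7 × 29 × 31 = 251720.
Cycles for period 1736: 251720 / 1736 = 145.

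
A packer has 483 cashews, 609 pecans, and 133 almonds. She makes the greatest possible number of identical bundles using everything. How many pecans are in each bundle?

Number of bundles = gcd(483, 609, 133).
483 = 3 × 7 × 23
609 = 3 × 7 × 29
133 = 7 × 19
gcd(483, 609, 133) = 7.
pecans per bundle = 609 / 7 = 87.

87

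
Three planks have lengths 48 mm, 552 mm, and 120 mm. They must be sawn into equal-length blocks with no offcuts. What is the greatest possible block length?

The block length must divide every plank, so the greatest is gcd(48, 552, 120).
48 = 2^4 × 3
552 = 2^3 × 3 × 23
120 = 2^3 × 3 × 5
gcd(48, 552, 120) = 2^3 × 3 = 24.

24 mm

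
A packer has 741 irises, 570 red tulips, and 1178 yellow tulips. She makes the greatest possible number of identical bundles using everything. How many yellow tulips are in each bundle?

Number of bundles = gcd(741, 570, 1178).
741 = 3 × 13 × 19
570 = 2 × 3 × 5 × 19
1178 = 2 × 19 × 31
gcd(741, 570, 1178) = 19.
yellow tulips per bundle = 1178 / 19 = 62.

62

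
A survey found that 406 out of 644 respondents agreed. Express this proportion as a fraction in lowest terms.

29/46

406 = 2 × 7 × 29
644 = 2^2 × 7 × 23
gcd(406, 644) = 2 × 7 = 14.
Divide numerator and denominator by 14: 406/644 = 29/46.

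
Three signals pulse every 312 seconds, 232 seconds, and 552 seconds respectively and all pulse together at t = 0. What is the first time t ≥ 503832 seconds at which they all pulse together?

Joint pulses occur at multiples of LCM(312, 232, 552).
312 = 2^3 × 3 × 13
232 = 2^3 × 29
552 = 2^3 × 3 × 23
LCM(312, 232, 552) = 2^3 × 3 × 13 × 23 × 29 = 208104.
Smallest multiple of 208104 that is ≥ 503832: ⌈503832/208104⌉ × 208104 = 3 × 208104 = 624312.

624312 seconds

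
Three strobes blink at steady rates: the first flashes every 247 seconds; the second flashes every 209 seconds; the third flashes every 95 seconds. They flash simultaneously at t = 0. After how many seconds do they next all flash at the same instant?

We need the least common multiple of the intervals.
247 = 13 × 19
209 = 11 × 19
95 = 5 × 19
LCM(247, 209, 95) = 5 × 11 × 13 × 19 = 13585.

13585 seconds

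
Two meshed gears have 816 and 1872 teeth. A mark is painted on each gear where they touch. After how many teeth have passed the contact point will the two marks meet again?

We need the least common multiple of the intervals.
816 = 2^4 × 3 × 17
1872 = 2^4 × 3^2 × 13
LCM(816, 1872) = 2^4 × 3^2 × 13 × 17 = 31824.

31824 teeth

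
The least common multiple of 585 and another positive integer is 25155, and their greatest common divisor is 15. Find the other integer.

gcd × lcm = product of the two integers, so the other integer is (15 × 25155) / 585 = 645.

645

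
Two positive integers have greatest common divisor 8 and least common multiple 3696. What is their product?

29568

For any two positive integers, gcd × lcm = product = 8 × 3696 = 29568.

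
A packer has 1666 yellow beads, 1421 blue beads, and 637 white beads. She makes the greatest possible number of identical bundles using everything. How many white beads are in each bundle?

13

Number of bundles = gcd(1666, 1421, 637).
1666 = 2 × 7^2 × 17
1421 = 7^2 × 29
637 = 7^2 × 13
gcd(1666, 1421, 637) = 7^2 = 49.
white beads per bundle = 637 / 49 = 13.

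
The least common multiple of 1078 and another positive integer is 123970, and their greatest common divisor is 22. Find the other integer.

2530

gcd × lcm = product of the two integers, so the other integer is (22 × 123970) / 1078 = 2530.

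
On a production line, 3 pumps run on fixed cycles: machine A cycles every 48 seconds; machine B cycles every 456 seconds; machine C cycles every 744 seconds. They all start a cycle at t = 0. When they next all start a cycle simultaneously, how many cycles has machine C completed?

38 cycles

The first common completion time is the LCM of the periods.
48 = 2^4 × 3
456 = 2^3 × 3 × 19
744 = 2^3 × 3 × 31
LCM(48, 456, 744) = 2^4 × 3 × 19 × 31 = 28272.
Cycles for period 744: 28272 / 744 = 38.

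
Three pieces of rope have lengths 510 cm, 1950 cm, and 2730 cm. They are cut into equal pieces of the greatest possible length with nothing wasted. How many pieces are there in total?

Piece length = gcd(510, 1950, 2730).
510 = 2 × 3 × 5 × 17
1950 = 2 × 3 × 5^2 × 13
2730 = 2 × 3 × 5 × 7 × 13
gcd(510, 1950, 2730) = 2 × 3 × 5 = 30.
Total pieces = 510/30 + 1950/30 + 2730/30 = 17 + 65 + 91 = 173.

173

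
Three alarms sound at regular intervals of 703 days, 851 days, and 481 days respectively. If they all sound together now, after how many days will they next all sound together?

210197 days

They coincide at every common multiple of the periods; the first is the LCM.
703 = 19 × 37
851 = 23 × 37
481 = 13 × 37
LCM(703, 851, 481) = 13 × 19 × 23 × 37 = 210197.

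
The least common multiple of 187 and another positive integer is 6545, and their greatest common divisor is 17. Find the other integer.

gcd × lcm = product of the two integers, so the other integer is (17 × 6545) / 187 = 595.

595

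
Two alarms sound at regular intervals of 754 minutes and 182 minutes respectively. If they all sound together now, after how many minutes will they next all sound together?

They coincide at every common multiple of the periods; the first is the LCM.
754 = 2 × 13 × 29
182 = 2 × 7 × 13
LCM(754, 182) = 2 × 7 × 13 × 29 = 5278.

5278 minutes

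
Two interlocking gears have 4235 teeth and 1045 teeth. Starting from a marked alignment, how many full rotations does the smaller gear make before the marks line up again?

77 rotations

The first common completion time is the LCM of the periods.
4235 = 5 × 7 × 11^2
1045 = 5 × 11 × 19
LCM(4235, 1045) = 5 × 7 × 11^2 × 19 = 80465.
Rotations for period 1045: 80465 / 1045 = 77.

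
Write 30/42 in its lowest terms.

30 = 2 × 3 × 5
42 = 2 × 3 × 7
gcd(30, 42) = 2 × 3 = 6.
Divide numerator and denominator by 6: 30/42 = 5/7.

5/7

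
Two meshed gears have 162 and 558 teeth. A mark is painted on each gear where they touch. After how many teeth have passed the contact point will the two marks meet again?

5022 teeth

They coincide at every common multiple of the periods; the first is the LCM.
162 = 2 × 3^4
558 = 2 × 3^2 × 31
LCM(162, 558) = 2 × 3^4 × 31 = 5022.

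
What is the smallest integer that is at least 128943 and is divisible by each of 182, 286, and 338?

130130

The integer must be a common multiple of 182, 286, and 338, so a multiple of their LCM.
182 = 2 × 7 × 13
286 = 2 × 11 × 13
338 = 2 × 13^2
LCM(182, 286, 338) = 2 × 7 × 11 × 13^2 = 26026.
Smallest multiple of 26026 that is ≥ 128943: ⌈128943/26026⌉ × 26026 = 5 × 26026 = 130130.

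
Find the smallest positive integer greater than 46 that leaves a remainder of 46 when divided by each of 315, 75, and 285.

29971

N − 46 must be a common multiple of 315, 75, and 285.
315 = 3^2 × 5 × 7
75 = 3 × 5^2
285 = 3 × 5 × 19
LCM(315, 75, 285) = 3^2 × 5^2 × 7 × 19 = 29925.
Smallest N > 46 is LCM + 46 = 29925 + 46 = 29971.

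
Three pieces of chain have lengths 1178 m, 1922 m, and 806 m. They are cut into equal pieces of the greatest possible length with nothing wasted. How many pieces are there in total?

63

Piece length = gcd(1178, 1922, 806).
1178 = 2 × 19 × 31
1922 = 2 × 31^2
806 = 2 × 13 × 31
gcd(1178, 1922, 806) = 2 × 31 = 62.
Total pieces = 1178/62 + 1922/62 + 806/62 = 19 + 31 + 13 = 63.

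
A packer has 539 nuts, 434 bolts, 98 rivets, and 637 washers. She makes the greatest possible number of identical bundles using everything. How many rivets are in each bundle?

Number of bundles = gcd(539, 434, 98, 637).
539 = 7^2 × 11
434 = 2 × 7 × 31
98 = 2 × 7^2
637 = 7^2 × 13
gcd(539, 434, 98, 637) = 7.
rivets per bundle = 98 / 7 = 14.

14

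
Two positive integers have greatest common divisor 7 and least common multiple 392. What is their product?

2744

For any two positive integers, gcd × lcm = product = 7 × 392 = 2744.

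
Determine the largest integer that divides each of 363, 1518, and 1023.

33

363 = 3 × 11^2
1518 = 2 × 3 × 11 × 23
1023 = 3 × 11 × 31
gcd(363, 1518, 1023) = 3 × 11 = 33.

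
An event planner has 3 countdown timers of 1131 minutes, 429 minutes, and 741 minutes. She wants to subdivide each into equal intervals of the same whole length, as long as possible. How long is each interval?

39 minutes

The interval must divide each timer length; the longest such is the gcd.
1131 = 3 × 13 × 29
429 = 3 × 11 × 13
741 = 3 × 13 × 19
gcd(1131, 429, 741) = 3 × 13 = 39.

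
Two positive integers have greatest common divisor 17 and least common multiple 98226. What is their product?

For any two positive integers, gcd × lcm = product = 17 × 98226 = 1669842.

1669842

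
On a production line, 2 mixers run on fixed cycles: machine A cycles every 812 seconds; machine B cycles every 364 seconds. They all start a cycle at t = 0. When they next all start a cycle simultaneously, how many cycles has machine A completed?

13 cycles

All finish a whole number of cycles simultaneously at t = LCM of the periods.
812 = 2^2 × 7 × 29
364 = 2^2 × 7 × 13
LCM(812, 364) = 2^2 × 7 × 13 × 29 = 10556.
Cycles for period 812: 10556 / 812 = 13.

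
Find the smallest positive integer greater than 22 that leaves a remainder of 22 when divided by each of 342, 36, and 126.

4810

N − 22 must be a common multiple of 342, 36, and 126.
342 = 2 × 3^2 × 19
36 = 2^2 × 3^2
126 = 2 × 3^2 × 7
LCM(342, 36, 126) = 2^2 × 3^2 × 7 × 19 = 4788.
Smallest N > 22 is LCM + 22 = 4788 + 22 = 4810.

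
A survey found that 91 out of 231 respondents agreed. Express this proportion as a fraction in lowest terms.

13/33

91 = 7 × 13
231 = 3 × 7 × 11
gcd(91, 231) = 7.
Divide numerator and denominator by 7: 91/231 = 13/33.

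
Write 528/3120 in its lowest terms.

528 = 2^4 × 3 × 11
3120 = 2^4 × 3 × 5 × 13
gcd(528, 3120) = 2^4 × 3 = 48.
Divide numerator and denominator by 48: 528/3120 = 11/65.

11/65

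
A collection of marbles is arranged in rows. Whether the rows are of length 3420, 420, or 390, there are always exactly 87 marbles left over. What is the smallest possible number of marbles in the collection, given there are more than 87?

311307

N − 87 must be a common multiple of 3420, 420, and 390.
3420 = 2^2 × 3^2 × 5 × 19
420 = 2^2 × 3 × 5 × 7
390 = 2 × 3 × 5 × 13
LCM(3420, 420, 390) = 2^2 × 3^2 × 5 × 7 × 13 × 19 = 311220.
Smallest N > 87 is LCM + 87 = 311220 + 87 = 311307.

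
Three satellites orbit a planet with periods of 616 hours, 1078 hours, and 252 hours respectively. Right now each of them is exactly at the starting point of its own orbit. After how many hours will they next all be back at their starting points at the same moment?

38808 hours

The first simultaneous occurrence is after LCM of the individual periods.
616 = 2^3 × 7 × 11
1078 = 2 × 7^2 × 11
252 = 2^2 × 3^2 × 7
LCM(616, 1078, 252) = 2^3 × 3^2 × 7^2 × 11 = 38808.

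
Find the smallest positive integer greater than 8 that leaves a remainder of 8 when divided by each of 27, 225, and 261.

19583

N − 8 must be a common multiple of 27, 225, and 261.
27 = 3^3
225 = 3^2 × 5^2
261 = 3^2 × 29
LCM(27, 225, 261) = 3^3 × 5^2 × 29 = 19575.
Smallest N > 8 is LCM + 8 = 19575 + 8 = 19583.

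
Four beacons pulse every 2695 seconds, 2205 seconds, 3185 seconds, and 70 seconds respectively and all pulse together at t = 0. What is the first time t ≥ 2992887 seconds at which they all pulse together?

3153150 seconds

Joint pulses occur at multiples of LCM(2695, 2205, 3185, 70).
2695 = 5 × 7^2 × 11
2205 = 3^2 × 5 × 7^2
3185 = 5 × 7^2 × 13
70 = 2 × 5 × 7
LCM(2695, 2205, 3185, 70) = 2 × 3^2 × 5 × 7^2 × 11 × 13 = 630630.
Smallest multiple of 630630 that is ≥ 2992887: ⌈2992887/630630⌉ × 630630 = 5 × 630630 = 3153150.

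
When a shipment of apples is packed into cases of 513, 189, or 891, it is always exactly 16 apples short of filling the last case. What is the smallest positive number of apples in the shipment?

Being 16 short of a full case of size k means N ≡ −16 (mod k), i.e. N + 16 is a multiple of each size.
513 = 3^3 × 19
189 = 3^3 × 7
891 = 3^4 × 11
LCM(513, 189, 891) = 3^4 × 7 × 11 × 19 = 118503.
Smallest positive N is 118503 − 16 = 118487.

118487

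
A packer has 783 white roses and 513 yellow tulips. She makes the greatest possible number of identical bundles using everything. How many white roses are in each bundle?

29

Number of bundles = gcd(783, 513).
783 = 3^3 × 29
513 = 3^3 × 19
gcd(783, 513) = 3^3 = 27.
white roses per bundle = 783 / 27 = 29.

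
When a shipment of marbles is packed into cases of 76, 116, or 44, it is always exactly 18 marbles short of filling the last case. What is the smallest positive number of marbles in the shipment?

24226

Being 18 short of a full case of size k means N ≡ −18 (mod k), i.e. N + 18 is a multiple of each size.
76 = 2^2 × 19
116 = 2^2 × 29
44 = 2^2 × 11
LCM(76, 116, 44) = 2^2 × 11 × 19 × 29 = 24244.
Smallest positive N is 24244 − 18 = 24226.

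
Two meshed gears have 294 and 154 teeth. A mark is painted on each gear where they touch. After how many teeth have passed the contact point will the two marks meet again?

3234 teeth

They coincide at every common multiple of the periods; the first is the LCM.
294 = 2 × 3 × 7^2
154 = 2 × 7 × 11
LCM(294, 154) = 2 × 3 × 7^2 × 11 = 3234.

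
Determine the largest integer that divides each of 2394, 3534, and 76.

2394 = 2 × 3^2 × 7 × 19
3534 = 2 × 3 × 19 × 31
76 = 2^2 × 19
gcd(2394, 3534, 76) = 2 × 19 = 38.

38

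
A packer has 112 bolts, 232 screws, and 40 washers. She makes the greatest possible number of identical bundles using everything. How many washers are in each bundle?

Number of bundles = gcd(112, 232, 40).
112 = 2^4 × 7
232 = 2^3 × 29
40 = 2^3 × 5
gcd(112, 232, 40) = 2^3 = 8.
washers per bundle = 40 / 8 = 5.

5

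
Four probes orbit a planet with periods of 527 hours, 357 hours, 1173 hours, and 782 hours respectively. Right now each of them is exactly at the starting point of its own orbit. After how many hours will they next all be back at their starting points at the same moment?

509082 hours

They coincide at every common multiple of the periods; the first is the LCM.
527 = 17 × 31
357 = 3 × 7 × 17
1173 = 3 × 17 × 23
782 = 2 × 17 × 23
LCM(527, 357, 1173, 782) = 2 × 3 × 7 × 17 × 23 × 31 = 509082.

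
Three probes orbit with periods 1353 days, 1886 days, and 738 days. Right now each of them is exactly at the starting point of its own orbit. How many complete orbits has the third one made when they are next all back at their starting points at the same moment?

The first common completion time is the LCM of the periods.
1353 = 3 × 11 × 41
1886 = 2 × 23 × 41
738 = 2 × 3^2 × 41
LCM(1353, 1886, 738) = 2 × 3^2 × 11 × 23 × 41 = 186714.
Orbits for period 738: 186714 / 738 = 253.

253 orbits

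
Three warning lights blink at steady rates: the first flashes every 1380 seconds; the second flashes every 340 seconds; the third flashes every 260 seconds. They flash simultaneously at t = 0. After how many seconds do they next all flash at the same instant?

The first simultaneous occurrence is after LCM of the individual periods.
1380 = 2^2 × 3 × 5 × 23
340 = 2^2 × 5 × 17
260 = 2^2 × 5 × 13
LCM(1380, 340, 260) = 2^2 × 3 × 5 × 13 × 17 × 23 = 304980.

304980 seconds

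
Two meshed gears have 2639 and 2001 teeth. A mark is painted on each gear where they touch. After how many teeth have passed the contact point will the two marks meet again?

The first simultaneous occurrence is after LCM of the individual periods.
2639 = 7 × 13 × 29
2001 = 3 × 23 × 29
LCM(2639, 2001) = 3 × 7 × 13 × 23 × 29 = 182091.

182091 teeth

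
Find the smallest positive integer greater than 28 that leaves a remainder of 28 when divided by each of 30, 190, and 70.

N − 28 must be a common multiple of 30, 190, and 70.
30 = 2 × 3 × 5
190 = 2 × 5 × 19
70 = 2 × 5 × 7
LCM(30, 190, 70) = 2 × 3 × 5 × 7 × 19 = 3990.
Smallest N > 28 is LCM + 28 = 3990 + 28 = 4018.

4018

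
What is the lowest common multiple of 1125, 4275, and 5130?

128250

1125 = 3^2 × 5^3
4275 = 3^2 × 5^2 × 19
5130 = 2 × 3^3 × 5 × 19
LCM(1125, 4275, 5130) = 2 × 3^3 × 5^3 × 19 = 128250.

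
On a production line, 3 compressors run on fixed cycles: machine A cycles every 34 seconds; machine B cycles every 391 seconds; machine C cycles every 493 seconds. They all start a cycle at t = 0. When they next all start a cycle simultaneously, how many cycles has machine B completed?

58 cycles

They are all back at their starting positions together after one LCM of the periods.
34 = 2 × 17
391 = 17 × 23
493 = 17 × 29
LCM(34, 391, 493) = 2 × 17 × 23 × 29 = 22678.
Cycles for period 391: 22678 / 391 = 58.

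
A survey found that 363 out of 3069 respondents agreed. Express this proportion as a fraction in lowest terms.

363 = 3 × 11^2
3069 = 3^2 × 11 × 31
gcd(363, 3069) = 3 × 11 = 33.
Divide numerator and denominator by 33: 363/3069 = 11/93.

11/93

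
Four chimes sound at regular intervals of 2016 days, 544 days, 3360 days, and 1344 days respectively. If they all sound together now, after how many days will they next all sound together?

342720 days

They coincide at every common multiple of the periods; the first is the LCM.
2016 = 2^5 × 3^2 × 7
544 = 2^5 × 17
3360 = 2^5 × 3 × 5 × 7
1344 = 2^6 × 3 × 7
LCM(2016, 544, 3360, 1344) = 2^6 × 3^2 × 5 × 7 × 17 = 342720.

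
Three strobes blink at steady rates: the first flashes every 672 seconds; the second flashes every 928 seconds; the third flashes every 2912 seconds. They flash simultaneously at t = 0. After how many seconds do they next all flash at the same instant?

The first simultaneous occurrence is after LCM of the individual periods.
672 = 2^5 × 3 × 7
928 = 2^5 × 29
2912 = 2^5 × 7 × 13
LCM(672, 928, 2912) = 2^5 × 3 × 7 × 13 × 29 = 253344.

253344 seconds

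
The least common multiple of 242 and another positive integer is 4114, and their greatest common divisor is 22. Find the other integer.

gcd × lcm = product of the two integers, so the other integer is (22 × 4114) / 242 = 374.

374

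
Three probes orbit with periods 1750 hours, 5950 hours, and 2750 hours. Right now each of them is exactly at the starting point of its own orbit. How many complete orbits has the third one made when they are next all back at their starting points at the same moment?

119 orbits

They are all back at their starting positions together after one LCM of the periods.
1750 = 2 × 5^3 × 7
5950 = 2 × 5^2 × 7 × 17
2750 = 2 × 5^3 × 11
LCM(1750, 5950, 2750) = 2 × 5^3 × 7 × 11 × 17 = 327250.
Orbits for period 2750: 327250 / 2750 = 119.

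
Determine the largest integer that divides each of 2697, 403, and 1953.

31

2697 = 3 × 29 × 31
403 = 13 × 31
1953 = 3^2 × 7 × 31
gcd(2697, 403, 1953) = 31.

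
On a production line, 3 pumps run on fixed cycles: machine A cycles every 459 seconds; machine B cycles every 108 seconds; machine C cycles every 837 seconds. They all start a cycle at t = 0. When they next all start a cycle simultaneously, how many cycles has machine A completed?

All finish a whole number of cycles simultaneously at t = LCM of the periods.
459 = 3^3 × 17
108 = 2^2 × 3^3
837 = 3^3 × 31
LCM(459, 108, 837) = 2^2 × 3^3 × 17 × 31 = 56916.
Cycles for period 459: 56916 / 459 = 124.

124 cycles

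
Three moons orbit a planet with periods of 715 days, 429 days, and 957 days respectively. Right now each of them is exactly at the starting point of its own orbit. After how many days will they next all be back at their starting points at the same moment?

62205 days

The first simultaneous occurrence is after LCM of the individual periods.
715 = 5 × 11 × 13
429 = 3 × 11 × 13
957 = 3 × 11 × 29
LCM(715, 429, 957) = 3 × 5 × 11 × 13 × 29 = 62205.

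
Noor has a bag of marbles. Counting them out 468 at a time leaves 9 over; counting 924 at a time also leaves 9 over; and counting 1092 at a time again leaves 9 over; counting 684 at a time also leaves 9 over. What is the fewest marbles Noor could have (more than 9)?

684693

N − 9 must be a common multiple of 468, 924, 1092, and 684.
468 = 2^2 × 3^2 × 13
924 = 2^2 × 3 × 7 × 11
1092 = 2^2 × 3 × 7 × 13
684 = 2^2 × 3^2 × 19
LCM(468, 924, 1092, 684) = 2^2 × 3^2 × 7 × 11 × 13 × 19 = 684684.
Smallest N > 9 is LCM + 9 = 684684 + 9 = 684693.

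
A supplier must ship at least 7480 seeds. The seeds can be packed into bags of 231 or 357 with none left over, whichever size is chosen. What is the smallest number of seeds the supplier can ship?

7854

The number of seeds must be a common multiple of 231 and 357, so a multiple of their LCM.
231 = 3 × 7 × 11
357 = 3 × 7 × 17
LCM(231, 357) = 3 × 7 × 11 × 17 = 3927.
Smallest multiple of 3927 that is ≥ 7480: ⌈7480/3927⌉ × 3927 = 2 × 3927 = 7854.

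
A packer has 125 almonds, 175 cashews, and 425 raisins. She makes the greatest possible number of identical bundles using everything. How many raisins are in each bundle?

Number of bundles = gcd(125, 175, 425).
125 = 5^3
175 = 5^2 × 7
425 = 5^2 × 17
gcd(125, 175, 425) = 5^2 = 25.
raisins per bundle = 425 / 25 = 17.

17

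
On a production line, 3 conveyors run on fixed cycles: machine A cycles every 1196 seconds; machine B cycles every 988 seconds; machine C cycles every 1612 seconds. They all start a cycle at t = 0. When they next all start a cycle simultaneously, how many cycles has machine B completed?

They are all back at their starting positions together after one LCM of the periods.
1196 = 2^2 × 13 × 23
988 = 2^2 × 13 × 19
1612 = 2^2 × 13 × 31
LCM(1196, 988, 1612) = 2^2 × 13 × 19 × 23 × 31 = 704444.
Cycles for period 988: 704444 / 988 = 713.

713 cycles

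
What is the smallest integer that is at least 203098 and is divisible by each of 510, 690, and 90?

The integer must be a common multiple of 510, 690, and 90, so a multiple of their LCM.
510 = 2 × 3 × 5 × 17
690 = 2 × 3 × 5 × 23
90 = 2 × 3^2 × 5
LCM(510, 690, 90) = 2 × 3^2 × 5 × 17 × 23 = 35190.
Smallest multiple of 35190 that is ≥ 203098: ⌈203098/35190⌉ × 35190 = 6 × 35190 = 211140.

211140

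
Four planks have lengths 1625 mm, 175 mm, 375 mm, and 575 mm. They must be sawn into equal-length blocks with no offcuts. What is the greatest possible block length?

This is the greatest common divisor of 1625, 175, 375, and 575.
1625 = 5^3 × 13
175 = 5^2 × 7
375 = 3 × 5^3
575 = 5^2 × 23
gcd(1625, 175, 375, 575) = 5^2 = 25.

25 mm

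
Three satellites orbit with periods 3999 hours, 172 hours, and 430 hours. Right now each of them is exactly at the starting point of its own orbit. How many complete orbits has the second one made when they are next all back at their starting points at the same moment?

465 orbits

They are all back at their starting positions together after one LCM of the periods.
3999 = 3 × 31 × 43
172 = 2^2 × 43
430 = 2 × 5 × 43
LCM(3999, 172, 430) = 2^2 × 3 × 5 × 31 × 43 = 79980.
Orbits for period 172: 79980 / 172 = 465.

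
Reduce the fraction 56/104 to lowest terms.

56 = 2^3 × 7
104 = 2^3 × 13
gcd(56, 104) = 2^3 = 8.
Divide numerator and denominator by 8: 56/104 = 7/13.

7/13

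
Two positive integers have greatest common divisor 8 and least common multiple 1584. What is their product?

For any two positive integers, gcd × lcm = product = 8 × 1584 = 12672.

12672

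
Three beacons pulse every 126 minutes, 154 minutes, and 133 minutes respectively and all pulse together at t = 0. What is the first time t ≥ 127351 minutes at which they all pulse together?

Joint pulses occur at multiples of LCM(126, 154, 133).
126 = 2 × 3^2 × 7
154 = 2 × 7 × 11
133 = 7 × 19
LCM(126, 154, 133) = 2 × 3^2 × 7 × 11 × 19 = 26334.
Smallest multiple of 26334 that is ≥ 127351: ⌈127351/26334⌉ × 26334 = 5 × 26334 = 131670.

131670 minutes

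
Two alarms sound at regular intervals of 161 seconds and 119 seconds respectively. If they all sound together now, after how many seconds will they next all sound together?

The first simultaneous occurrence is after LCM of the individual periods.
161 = 7 × 23
119 = 7 × 17
LCM(161, 119) = 7 × 17 × 23 = 2737.

2737 seconds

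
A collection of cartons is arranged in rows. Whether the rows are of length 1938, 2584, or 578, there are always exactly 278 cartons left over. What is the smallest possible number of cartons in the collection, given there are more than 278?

N − 278 must be a common multiple of 1938, 2584, and 578.
1938 = 2 × 3 × 17 × 19
2584 = 2^3 × 17 × 19
578 = 2 × 17^2
LCM(1938, 2584, 578) = 2^3 × 3 × 17^2 × 19 = 131784.
Smallest N > 278 is LCM + 278 = 131784 + 278 = 132062.

132062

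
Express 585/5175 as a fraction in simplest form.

585 = 3^2 × 5 × 13
5175 = 3^2 × 5^2 × 23
gcd(585, 5175) = 3^2 × 5 = 45.
Divide numerator and denominator by 45: 585/5175 = 13/115.

13/115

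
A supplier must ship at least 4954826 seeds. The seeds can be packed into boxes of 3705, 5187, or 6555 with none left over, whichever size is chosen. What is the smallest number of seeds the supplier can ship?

The number of seeds must be a common multiple of 3705, 5187, and 6555, so a multiple of their LCM.
3705 = 3 × 5 × 13 × 19
5187 = 3 × 7 × 13 × 19
6555 = 3 × 5 × 19 × 23
LCM(3705, 5187, 6555) = 3 × 5 × 7 × 13 × 19 × 23 = 596505.
Smallest multiple of 596505 that is ≥ 4954826: ⌈4954826/596505⌉ × 596505 = 9 × 596505 = 5368545.

5368545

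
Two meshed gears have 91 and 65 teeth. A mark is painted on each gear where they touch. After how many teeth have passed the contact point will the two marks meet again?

455 teeth

We need the least common multiple of the intervals.
91 = 7 × 13
65 = 5 × 13
LCM(91, 65) = 5 × 7 × 13 = 455.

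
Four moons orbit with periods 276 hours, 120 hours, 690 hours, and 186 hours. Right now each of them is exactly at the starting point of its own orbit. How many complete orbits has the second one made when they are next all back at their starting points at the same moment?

713 orbits

The first common completion time is the LCM of the periods.
276 = 2^2 × 3 × 23
120 = 2^3 × 3 × 5
690 = 2 × 3 × 5 × 23
186 = 2 × 3 × 31
LCM(276, 120, 690, 186) = 2^3 × 3 × 5 × 23 × 31 = 85560.
Orbits for period 120: 85560 / 120 = 713.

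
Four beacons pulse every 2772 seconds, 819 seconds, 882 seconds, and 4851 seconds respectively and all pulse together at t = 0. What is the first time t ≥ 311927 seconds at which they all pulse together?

Joint pulses occur at multiples of LCM(2772, 819, 882, 4851).
2772 = 2^2 × 3^2 × 7 × 11
819 = 3^2 × 7 × 13
882 = 2 × 3^2 × 7^2
4851 = 3^2 × 7^2 × 11
LCM(2772, 819, 882, 4851) = 2^2 × 3^2 × 7^2 × 11 × 13 = 252252.
Smallest multiple of 252252 that is ≥ 311927: ⌈311927/252252⌉ × 252252 = 2 × 252252 = 504504.

504504 seconds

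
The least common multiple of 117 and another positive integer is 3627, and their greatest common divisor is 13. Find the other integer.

gcd × lcm = product of the two integers, so the other integer is (13 × 3627) / 117 = 403.

403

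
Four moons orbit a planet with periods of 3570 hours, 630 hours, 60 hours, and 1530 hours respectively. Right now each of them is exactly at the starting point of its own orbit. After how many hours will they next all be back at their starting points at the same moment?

We need the least common multiple of the intervals.
3570 = 2 × 3 × 5 × 7 × 17
630 = 2 × 3^2 × 5 × 7
60 = 2^2 × 3 × 5
1530 = 2 × 3^2 × 5 × 17
LCM(3570, 630, 60, 1530) = 2^2 × 3^2 × 5 × 7 × 17 = 21420.

21420 hours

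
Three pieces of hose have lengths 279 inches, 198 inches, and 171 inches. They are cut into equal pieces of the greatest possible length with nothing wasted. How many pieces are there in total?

72

Piece length = gcd(279, 198, 171).
279 = 3^2 × 31
198 = 2 × 3^2 × 11
171 = 3^2 × 19
gcd(279, 198, 171) = 3^2 = 9.
Total pieces = 279/9 + 198/9 + 171/9 = 31 + 22 + 19 = 72.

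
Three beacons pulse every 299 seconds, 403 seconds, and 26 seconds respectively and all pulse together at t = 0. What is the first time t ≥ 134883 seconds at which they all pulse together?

Joint pulses occur at multiples of LCM(299, 403, 26).
299 = 13 × 23
403 = 13 × 31
26 = 2 × 13
LCM(299, 403, 26) = 2 × 13 × 23 × 31 = 18538.
Smallest multiple of 18538 that is ≥ 134883: ⌈134883/18538⌉ × 18538 = 8 × 18538 = 148304.

148304 seconds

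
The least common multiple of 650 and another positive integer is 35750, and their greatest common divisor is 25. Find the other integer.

gcd × lcm = product of the two integers, so the other integer is (25 × 35750) / 650 = 1375.

1375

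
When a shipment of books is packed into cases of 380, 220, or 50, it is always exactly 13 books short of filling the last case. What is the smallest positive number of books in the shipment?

20887

Being 13 short of a full case of size k means N ≡ −13 (mod k), i.e. N + 13 is a multiple of each size.
380 = 2^2 × 5 × 19
220 = 2^2 × 5 × 11
50 = 2 × 5^2
LCM(380, 220, 50) = 2^2 × 5^2 × 11 × 19 = 20900.
Smallest positive N is 20900 − 13 = 20887.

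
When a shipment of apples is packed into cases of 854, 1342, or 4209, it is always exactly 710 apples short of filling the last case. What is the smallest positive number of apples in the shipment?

Being 710 short of a full case of size k means N ≡ −710 (mod k), i.e. N + 710 is a multiple of each size.
854 = 2 × 7 × 61
1342 = 2 × 11 × 61
4209 = 3 × 23 × 61
LCM(854, 1342, 4209) = 2 × 3 × 7 × 11 × 23 × 61 = 648186.
Smallest positive N is 648186 − 710 = 647476.

647476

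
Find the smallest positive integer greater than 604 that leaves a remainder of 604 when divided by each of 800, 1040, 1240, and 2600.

N − 604 must be a common multiple of 800, 1040, 1240, and 2600.
800 = 2^5 × 5^2
1040 = 2^4 × 5 × 13
1240 = 2^3 × 5 × 31
2600 = 2^3 × 5^2 × 13
LCM(800, 1040, 1240, 2600) = 2^5 × 5^2 × 13 × 31 = 322400.
Smallest N > 604 is LCM + 604 = 322400 + 604 = 323004.

323004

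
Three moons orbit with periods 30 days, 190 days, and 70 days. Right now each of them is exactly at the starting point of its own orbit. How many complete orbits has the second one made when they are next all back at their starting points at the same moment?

21 orbits

The first common completion time is the LCM of the periods.
30 = 2 × 3 × 5
190 = 2 × 5 × 19
70 = 2 × 5 × 7
LCM(30, 190, 70) = 2 × 3 × 5 × 7 × 19 = 3990.
Orbits for period 190: 3990 / 190 = 21.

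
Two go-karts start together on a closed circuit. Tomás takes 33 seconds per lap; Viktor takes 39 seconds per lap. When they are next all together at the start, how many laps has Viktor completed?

11 laps

All finish a whole number of cycles simultaneously at t = LCM of the periods.
33 = 3 × 11
39 = 3 × 13
LCM(33, 39) = 3 × 11 × 13 = 429.
Laps for period 39: 429 / 39 = 11.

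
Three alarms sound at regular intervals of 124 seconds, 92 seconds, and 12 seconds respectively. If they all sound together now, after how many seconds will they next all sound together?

8556 seconds

The first simultaneous occurrence is after LCM of the individual periods.
124 = 2^2 × 31
92 = 2^2 × 23
12 = 2^2 × 3
LCM(124, 92, 12) = 2^2 × 3 × 23 × 31 = 8556.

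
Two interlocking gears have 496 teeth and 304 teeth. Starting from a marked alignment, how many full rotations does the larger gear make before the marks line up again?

All finish a whole number of cycles simultaneously at t = LCM of the periods.
496 = 2^4 × 31
304 = 2^4 × 19
LCM(496, 304) = 2^4 × 19 × 31 = 9424.
Rotations for period 496: 9424 / 496 = 19.

19 rotations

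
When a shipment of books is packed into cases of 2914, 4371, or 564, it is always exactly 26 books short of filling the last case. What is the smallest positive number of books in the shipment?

17458

Being 26 short of a full case of size k means N ≡ −26 (mod k), i.e. N + 26 is a multiple of each size.
2914 = 2 × 31 × 47
4371 = 3 × 31 × 47
564 = 2^2 × 3 × 47
LCM(2914, 4371, 564) = 2^2 × 3 × 31 × 47 = 17484.
Smallest positive N is 17484 − 26 = 17458.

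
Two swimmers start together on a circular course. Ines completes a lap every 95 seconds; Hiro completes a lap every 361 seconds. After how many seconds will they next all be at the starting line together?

1805 seconds

We need the least common multiple of the intervals.
95 = 5 × 19
361 = 19^2
LCM(95, 361) = 5 × 19^2 = 1805.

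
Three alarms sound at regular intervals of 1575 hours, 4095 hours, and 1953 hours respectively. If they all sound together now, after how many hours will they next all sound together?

634725 hours

They coincide at every common multiple of the periods; the first is the LCM.
1575 = 3^2 × 5^2 × 7
4095 = 3^2 × 5 × 7 × 13
1953 = 3^2 × 7 × 31
LCM(1575, 4095, 1953) = 3^2 × 5^2 × 7 × 13 × 31 = 634725.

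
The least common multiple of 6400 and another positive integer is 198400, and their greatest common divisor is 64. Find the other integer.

1984

gcd × lcm = product of the two integers, so the other integer is (64 × 198400) / 6400 = 1984.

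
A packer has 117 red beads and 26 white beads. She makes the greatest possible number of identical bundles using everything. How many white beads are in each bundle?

Number of bundles = gcd(117, 26).
117 = 3^2 × 13
26 = 2 × 13
gcd(117, 26) = 13.
white beads per bundle = 26 / 13 = 2.

2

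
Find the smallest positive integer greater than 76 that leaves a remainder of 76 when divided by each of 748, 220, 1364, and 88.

231956

N − 76 must be a common multiple of 748, 220, 1364, and 88.
748 = 2^2 × 11 × 17
220 = 2^2 × 5 × 11
1364 = 2^2 × 11 × 31
88 = 2^3 × 11
LCM(748, 220, 1364, 88) = 2^3 × 5 × 11 × 17 × 31 = 231880.
Smallest N > 76 is LCM + 76 = 231880 + 76 = 231956.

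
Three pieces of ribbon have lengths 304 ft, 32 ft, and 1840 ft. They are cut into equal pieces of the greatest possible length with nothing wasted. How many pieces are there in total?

Piece length = gcd(304, 32, 1840).
304 = 2^4 × 19
32 = 2^5
1840 = 2^4 × 5 × 23
gcd(304, 32, 1840) = 2^4 = 16.
Total pieces = 304/16 + 32/16 + 1840/16 = 19 + 2 + 115 = 136.

136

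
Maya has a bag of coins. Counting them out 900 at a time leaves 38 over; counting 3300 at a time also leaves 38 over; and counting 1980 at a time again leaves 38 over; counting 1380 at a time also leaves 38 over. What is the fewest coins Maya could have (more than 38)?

N − 38 must be a common multiple of 900, 3300, 1980, and 1380.
900 = 2^2 × 3^2 × 5^2
3300 = 2^2 × 3 × 5^2 × 11
1980 = 2^2 × 3^2 × 5 × 11
1380 = 2^2 × 3 × 5 × 23
LCM(900, 3300, 1980, 1380) = 2^2 × 3^2 × 5^2 × 11 × 23 = 227700.
Smallest N > 38 is LCM + 38 = 227700 + 38 = 227738.

227738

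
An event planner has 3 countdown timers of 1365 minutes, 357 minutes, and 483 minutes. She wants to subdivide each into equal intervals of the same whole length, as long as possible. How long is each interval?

The interval must divide each timer length; the longest such is the gcd.
1365 = 3 × 5 × 7 × 13
357 = 3 × 7 × 17
483 = 3 × 7 × 23
gcd(1365, 357, 483) = 3 × 7 = 21.

21 minutes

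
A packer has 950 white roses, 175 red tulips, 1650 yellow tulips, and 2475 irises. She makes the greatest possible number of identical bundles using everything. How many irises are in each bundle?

99

Number of bundles = gcd(950, 175, 1650, 2475).
950 = 2 × 5^2 × 19
175 = 5^2 × 7
1650 = 2 × 3 × 5^2 × 11
2475 = 3^2 × 5^2 × 11
gcd(950, 175, 1650, 2475) = 5^2 = 25.
irises per bundle = 2475 / 25 = 99.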